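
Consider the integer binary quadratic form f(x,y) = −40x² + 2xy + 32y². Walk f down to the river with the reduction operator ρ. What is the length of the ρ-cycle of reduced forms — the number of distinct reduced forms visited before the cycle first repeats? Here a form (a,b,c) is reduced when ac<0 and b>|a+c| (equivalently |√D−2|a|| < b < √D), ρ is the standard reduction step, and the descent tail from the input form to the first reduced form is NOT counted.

D = 5124, ⌊√D⌋ = 71
descent: ρ → (32,62,-10)  [lands on river]
river: ρ → (-10,58,44)
river: ρ → (44,30,-24)
river: ρ → (-24,66,8)
river: ρ → (8,62,-40)
river: ρ → (-40,18,30)
river: ρ → (30,42,-28)
river: ρ → (-28,70,2)
river: ρ → (2,70,-28)
river: ρ → (-28,42,30)
river: ρ → (30,18,-40)
river: ρ → (-40,62,8)
river: ρ → (8,66,-24)
river: ρ → (-24,30,44)
river: ρ → (44,58,-10)
river: ρ → (-10,62,32)
river: ρ → (32,66,-6)
river: ρ → (-6,66,32)
ρ-cycle length = 18 (tail of 1 descent step not counted)

18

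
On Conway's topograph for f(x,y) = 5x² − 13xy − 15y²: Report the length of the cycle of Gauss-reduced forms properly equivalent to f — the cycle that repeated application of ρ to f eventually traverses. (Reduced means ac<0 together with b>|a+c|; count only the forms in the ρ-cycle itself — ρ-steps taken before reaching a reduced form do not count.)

D = 469, ⌊√D⌋ = 21
descent: ρ → (-15,13,5)  [lands on river]
river: ρ → (5,17,-9)
river: ρ → (-9,19,3)
river: ρ → (3,17,-15)
ρ-cycle length = 4 (tail of 1 descent step not counted)

4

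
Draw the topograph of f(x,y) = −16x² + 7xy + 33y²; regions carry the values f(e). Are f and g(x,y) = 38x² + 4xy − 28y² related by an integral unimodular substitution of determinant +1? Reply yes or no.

D₁ = 2161, D₂ = 4272
discriminants differ ⇒ not SL₂(ℤ)-equivalent

no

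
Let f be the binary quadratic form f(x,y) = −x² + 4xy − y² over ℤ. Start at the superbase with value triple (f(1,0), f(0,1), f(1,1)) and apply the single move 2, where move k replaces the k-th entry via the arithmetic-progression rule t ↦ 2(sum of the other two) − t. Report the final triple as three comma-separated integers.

start (-1,-1,2) = (f(1,0),f(0,1),f(1,1))
replace slot 2: 2·((-1)+2) − (-1) = 3 → (-1,3,2)

-1,3,2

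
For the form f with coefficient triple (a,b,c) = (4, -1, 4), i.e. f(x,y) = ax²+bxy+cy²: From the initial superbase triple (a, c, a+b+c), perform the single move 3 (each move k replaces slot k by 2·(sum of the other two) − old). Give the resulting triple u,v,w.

start (4,4,7) = (f(1,0),f(0,1),f(1,1))
replace slot 3: 2·(4+4) − 7 = 9 → (4,4,9)

4,4,9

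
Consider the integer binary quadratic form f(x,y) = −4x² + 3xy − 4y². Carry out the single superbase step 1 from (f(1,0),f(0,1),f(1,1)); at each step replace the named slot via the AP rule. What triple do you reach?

start (-4,-4,-5) = (f(1,0),f(0,1),f(1,1))
replace slot 1: 2·((-4)+(-5)) − (-4) = -14 → (-14,-4,-5)

-14,-4,-5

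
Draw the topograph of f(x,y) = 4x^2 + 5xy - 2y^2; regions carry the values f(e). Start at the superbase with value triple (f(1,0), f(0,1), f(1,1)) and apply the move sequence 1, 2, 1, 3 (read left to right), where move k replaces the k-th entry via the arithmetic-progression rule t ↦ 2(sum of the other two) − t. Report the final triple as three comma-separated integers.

start (4,-2,7) = (f(1,0),f(0,1),f(1,1))
replace slot 1: 2·((-2)+7) − 4 = 6 → (6,-2,7)
replace slot 2: 2·(6+7) − (-2) = 28 → (6,28,7)
replace slot 1: 2·(28+7) − 6 = 64 → (64,28,7)
replace slot 3: 2·(64+28) − 7 = 177 → (64,28,177)

64,28,177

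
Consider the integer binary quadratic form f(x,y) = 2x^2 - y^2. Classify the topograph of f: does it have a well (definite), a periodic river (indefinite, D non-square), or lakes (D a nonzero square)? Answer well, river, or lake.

D = b²−4ac = 0² − 4·2·(-1) = 8
D > 0 non-square ⇒ indefinite ⇒ periodic river

river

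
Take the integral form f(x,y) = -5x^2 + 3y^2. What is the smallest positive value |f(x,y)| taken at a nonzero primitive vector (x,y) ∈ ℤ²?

descent: ρ → (3,6,-2)  [lands on river]
river: ρ → (-2,6,3)
closes: descent 1, river 2
min |a| on river = 2

2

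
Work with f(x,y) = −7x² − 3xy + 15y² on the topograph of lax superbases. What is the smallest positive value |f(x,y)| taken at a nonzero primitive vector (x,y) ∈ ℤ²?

descent: ρ → (15,3,-7)
descent: ρ → (-7,11,11)  [lands on river]
river: ρ → (11,11,-7)
river: ρ → (-7,17,5)
river: ρ → (5,13,-13)
river: ρ → (-13,13,5)
river: ρ → (5,17,-7)
closes: descent 2, river 6
min |a| on river = 5

5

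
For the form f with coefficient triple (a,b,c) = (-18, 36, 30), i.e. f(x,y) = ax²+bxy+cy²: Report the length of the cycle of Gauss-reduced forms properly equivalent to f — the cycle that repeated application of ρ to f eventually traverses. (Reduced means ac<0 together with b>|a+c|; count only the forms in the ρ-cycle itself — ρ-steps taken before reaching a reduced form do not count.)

D = 3456, ⌊√D⌋ = 58
river: ρ → (30,24,-24)
river: ρ → (-24,24,30)
river: ρ → (30,36,-18)
river: ρ → (-18,36,30)
ρ-cycle length = 4 (tail of 0 descent steps not counted)

4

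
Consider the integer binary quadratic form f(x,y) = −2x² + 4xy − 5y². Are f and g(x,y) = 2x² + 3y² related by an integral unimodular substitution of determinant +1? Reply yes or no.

D₁ = -24, D₂ = -24
f is negative-definite; reduce −f:
−f: translate: b→0 (≡-4 mod 4), so (2,-4,5)→(2,0,3)
−f: reduced (well bottom): (2,0,3) with a≤c, −a<b≤a
flip sign back: reduced form of f is (-2,0,-3)
g: reduced (well bottom): (2,0,3) with a≤c, −a<b≤a
reduced forms (-2, 0, -3) vs (2, 0, 3) ⇒ inequivalent

no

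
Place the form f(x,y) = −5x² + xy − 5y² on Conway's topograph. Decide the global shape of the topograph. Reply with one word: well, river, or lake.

D = b²−4ac = 1² − 4·(-5)·(-5) = -99
D < 0 ⇒ definite ⇒ every region one sign ⇒ single well

well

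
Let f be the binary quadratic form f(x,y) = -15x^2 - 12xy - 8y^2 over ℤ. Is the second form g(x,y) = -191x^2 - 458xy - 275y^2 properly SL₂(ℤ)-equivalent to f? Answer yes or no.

D₁ = -336, D₂ = -336
f is negative-definite; reduce −f:
−f: flip: (15,12,8)→(8,-12,15)
−f: translate: b→4 (≡-12 mod 16), so (8,-12,15)→(8,4,11)
−f: reduced (well bottom): (8,4,11) with a≤c, −a<b≤a
flip sign back: reduced form of f is (-8,-4,-11)
g is negative-definite; reduce −g:
−g: translate: b→76 (≡458 mod 382), so (191,458,275)→(191,76,8)
−g: flip: (191,76,8)→(8,-76,191)
−g: translate: b→4 (≡-76 mod 16), so (8,-76,191)→(8,4,11)
−g: reduced (well bottom): (8,4,11) with a≤c, −a<b≤a
flip sign back: reduced form of g is (-8,-4,-11)
reduced forms (-8, -4, -11) vs (-8, -4, -11) ⇒ equivalent

yes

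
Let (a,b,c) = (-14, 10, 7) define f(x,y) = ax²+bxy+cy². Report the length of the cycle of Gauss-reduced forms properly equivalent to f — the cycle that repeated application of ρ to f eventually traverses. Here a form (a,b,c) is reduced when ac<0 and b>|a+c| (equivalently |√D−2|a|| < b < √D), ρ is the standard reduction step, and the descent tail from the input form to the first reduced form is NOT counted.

D = 492, ⌊√D⌋ = 22
river: ρ → (7,18,-6)
river: ρ → (-6,18,7)
river: ρ → (7,10,-14)
river: ρ → (-14,18,3)
river: ρ → (3,18,-14)
river: ρ → (-14,10,7)
ρ-cycle length = 6 (tail of 0 descent steps not counted)

6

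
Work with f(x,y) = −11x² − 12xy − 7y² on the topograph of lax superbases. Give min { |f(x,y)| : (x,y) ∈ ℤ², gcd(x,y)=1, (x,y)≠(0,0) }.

translate: b→-10 (≡12 mod 22), so (11,12,7)→(11,-10,6)
flip: (11,-10,6)→(6,10,11)
translate: b→-2 (≡10 mod 12), so (6,10,11)→(6,-2,7)
reduced (well bottom): (6,-2,7) with a≤c, −a<b≤a
well minimum |f| = |-6| = 6 (negative-definite)

6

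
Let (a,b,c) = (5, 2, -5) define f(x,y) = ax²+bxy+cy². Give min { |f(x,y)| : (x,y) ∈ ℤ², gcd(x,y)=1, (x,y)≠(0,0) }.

river: ρ → (-5,8,2)
river: ρ → (2,8,-5)
river: ρ → (-5,2,5)
river: ρ → (5,8,-2)
river: ρ → (-2,8,5)
river: ρ → (5,2,-5)
closes: descent 0, river 6
min |a| on river = 2

2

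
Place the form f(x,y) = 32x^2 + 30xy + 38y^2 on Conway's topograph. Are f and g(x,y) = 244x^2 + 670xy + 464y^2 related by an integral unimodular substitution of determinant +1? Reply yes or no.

D₁ = -3964, D₂ = -3964
f: reduced (well bottom): (32,30,38) with a≤c, −a<b≤a
g: translate: b→182 (≡670 mod 488), so (244,670,464)→(244,182,38)
g: flip: (244,182,38)→(38,-182,244)
g: translate: b→-30 (≡-182 mod 76), so (38,-182,244)→(38,-30,32)
g: flip: (38,-30,32)→(32,30,38)
g: reduced (well bottom): (32,30,38) with a≤c, −a<b≤a
reduced forms (32, 30, 38) vs (32, 30, 38) ⇒ equivalent

yes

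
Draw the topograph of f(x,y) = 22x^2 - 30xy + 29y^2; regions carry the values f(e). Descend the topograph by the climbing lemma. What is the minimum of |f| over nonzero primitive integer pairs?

translate: b→14 (≡-30 mod 44), so (22,-30,29)→(22,14,21)
flip: (22,14,21)→(21,-14,22)
reduced (well bottom): (21,-14,22) with a≤c, −a<b≤a
well minimum = a = 21

21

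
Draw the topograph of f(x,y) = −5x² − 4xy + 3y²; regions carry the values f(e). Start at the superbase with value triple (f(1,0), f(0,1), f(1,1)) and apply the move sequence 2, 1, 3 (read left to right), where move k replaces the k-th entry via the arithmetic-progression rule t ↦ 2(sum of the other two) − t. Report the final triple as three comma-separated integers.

start (-5,3,-6) = (f(1,0),f(0,1),f(1,1))
replace slot 2: 2·((-5)+(-6)) − 3 = -25 → (-5,-25,-6)
replace slot 1: 2·((-25)+(-6)) − (-5) = -57 → (-57,-25,-6)
replace slot 3: 2·((-57)+(-25)) − (-6) = -158 → (-57,-25,-158)

-57,-25,-158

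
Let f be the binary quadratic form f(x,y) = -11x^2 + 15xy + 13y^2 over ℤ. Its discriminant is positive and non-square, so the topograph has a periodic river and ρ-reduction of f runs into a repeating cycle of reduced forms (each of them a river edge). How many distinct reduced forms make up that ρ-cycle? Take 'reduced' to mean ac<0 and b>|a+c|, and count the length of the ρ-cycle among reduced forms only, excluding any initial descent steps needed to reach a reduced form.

D = 797, ⌊√D⌋ = 28
river: ρ → (13,11,-13)
river: ρ → (-13,15,11)
river: ρ → (11,7,-17)
river: ρ → (-17,27,1)
river: ρ → (1,27,-17)
river: ρ → (-17,7,11)
river: ρ → (11,15,-13)
river: ρ → (-13,11,13)
river: ρ → (13,15,-11)
river: ρ → (-11,7,17)
river: ρ → (17,27,-1)
river: ρ → (-1,27,17)
river: ρ → (17,7,-11)
river: ρ → (-11,15,13)
ρ-cycle length = 14 (tail of 0 descent steps not counted)

14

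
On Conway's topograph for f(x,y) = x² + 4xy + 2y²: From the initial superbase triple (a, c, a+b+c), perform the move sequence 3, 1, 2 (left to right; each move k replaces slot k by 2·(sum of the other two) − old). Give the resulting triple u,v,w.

start (1,2,7) = (f(1,0),f(0,1),f(1,1))
replace slot 3: 2·(1+2) − 7 = -1 → (1,2,-1)
replace slot 1: 2·(2+(-1)) − 1 = 1 → (1,2,-1)
replace slot 2: 2·(1+(-1)) − 2 = -2 → (1,-2,-1)

1,-2,-1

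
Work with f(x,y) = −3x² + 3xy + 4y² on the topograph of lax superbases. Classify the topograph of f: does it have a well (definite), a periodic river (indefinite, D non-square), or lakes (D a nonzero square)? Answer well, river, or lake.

D = b²−4ac = 3² − 4·(-3)·4 = 57
D > 0 non-square ⇒ indefinite ⇒ periodic river

river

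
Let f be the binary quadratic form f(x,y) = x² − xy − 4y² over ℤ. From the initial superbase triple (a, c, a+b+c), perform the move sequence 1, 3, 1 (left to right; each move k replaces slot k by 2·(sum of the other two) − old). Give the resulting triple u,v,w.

start (1,-4,-4) = (f(1,0),f(0,1),f(1,1))
replace slot 1: 2·((-4)+(-4)) − 1 = -17 → (-17,-4,-4)
replace slot 3: 2·((-17)+(-4)) − (-4) = -38 → (-17,-4,-38)
replace slot 1: 2·((-4)+(-38)) − (-17) = -67 → (-67,-4,-38)

-67,-4,-38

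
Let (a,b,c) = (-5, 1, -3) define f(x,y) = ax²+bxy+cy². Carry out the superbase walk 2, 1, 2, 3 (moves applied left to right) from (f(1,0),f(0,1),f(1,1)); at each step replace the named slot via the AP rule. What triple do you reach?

start (-5,-3,-7) = (f(1,0),f(0,1),f(1,1))
replace slot 2: 2·((-5)+(-7)) − (-3) = -21 → (-5,-21,-7)
replace slot 1: 2·((-21)+(-7)) − (-5) = -51 → (-51,-21,-7)
replace slot 2: 2·((-51)+(-7)) − (-21) = -95 → (-51,-95,-7)
replace slot 3: 2·((-51)+(-95)) − (-7) = -285 → (-51,-95,-285)

-51,-95,-285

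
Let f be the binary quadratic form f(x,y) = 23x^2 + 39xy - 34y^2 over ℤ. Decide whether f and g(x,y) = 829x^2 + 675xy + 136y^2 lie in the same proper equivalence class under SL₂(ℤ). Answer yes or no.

D₁ = 4649, D₂ = 4649
river cycle of f (length 42): (-34, 29, 28), (28, 27, -35), (-35, 43, 20), (20, 37, -41), (-41, 45, 16), (16, 51, -32), (-32, 13, 35), (35, 57, -10), (-10, 63, 17), (17, 39, -46), … (32 more)
river cycle of g (length 42): (23, 39, -34), (-34, 29, 28), (28, 27, -35), (-35, 43, 20), (20, 37, -41), (-41, 45, 16), (16, 51, -32), (-32, 13, 35), (35, 57, -10), (-10, 63, 17), … (32 more)
cycles coincide ⇒ equivalent

yes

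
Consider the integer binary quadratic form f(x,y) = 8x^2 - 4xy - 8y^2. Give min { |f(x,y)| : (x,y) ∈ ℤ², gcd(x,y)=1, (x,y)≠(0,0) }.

descent: ρ → (-8,4,8)  [lands on river]
river: ρ → (8,12,-4)
river: ρ → (-4,12,8)
river: ρ → (8,4,-8)
river: ρ → (-8,12,4)
river: ρ → (4,12,-8)
closes: descent 1, river 6
min |a| on river = 4

4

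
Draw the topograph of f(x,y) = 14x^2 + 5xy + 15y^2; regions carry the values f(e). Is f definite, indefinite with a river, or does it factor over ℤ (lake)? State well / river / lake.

D = b²−4ac = 5² − 4·14·15 = -815
D < 0 ⇒ definite ⇒ every region one sign ⇒ single well

well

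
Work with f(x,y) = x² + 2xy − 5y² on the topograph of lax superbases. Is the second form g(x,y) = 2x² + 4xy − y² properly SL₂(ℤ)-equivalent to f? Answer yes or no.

D₁ = 24, D₂ = 24
river cycle of f (length 2): (1, 4, -2), (-2, 4, 1)
river cycle of g (length 2): (-1, 4, 2), (2, 4, -1)
cycles differ ⇒ inequivalent

no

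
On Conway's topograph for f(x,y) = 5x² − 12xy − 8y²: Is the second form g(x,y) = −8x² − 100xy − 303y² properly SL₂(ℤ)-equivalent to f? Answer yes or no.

D₁ = 304, D₂ = 304
river cycle of f (length 12): (-8, 12, 5), (5, 8, -12), (-12, 16, 1), (1, 16, -12), (-12, 8, 5), (5, 12, -8), (-8, 4, 9), (9, 14, -3), (-3, 16, 4), (4, 16, -3), … (2 more)
river cycle of g (length 12): (-8, 12, 5), (5, 8, -12), (-12, 16, 1), (1, 16, -12), (-12, 8, 5), (5, 12, -8), (-8, 4, 9), (9, 14, -3), (-3, 16, 4), (4, 16, -3), … (2 more)
cycles coincide ⇒ equivalent

yes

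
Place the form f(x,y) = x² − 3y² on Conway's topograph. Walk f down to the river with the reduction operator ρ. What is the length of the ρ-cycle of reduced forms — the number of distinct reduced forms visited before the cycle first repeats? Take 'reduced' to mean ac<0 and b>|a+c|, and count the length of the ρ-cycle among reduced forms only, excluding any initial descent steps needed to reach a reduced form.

D = 12, ⌊√D⌋ = 3
descent: ρ → (-3,0,1)
descent: ρ → (1,2,-2)  [lands on river]
river: ρ → (-2,2,1)
ρ-cycle length = 2 (tail of 2 descent steps not counted)

2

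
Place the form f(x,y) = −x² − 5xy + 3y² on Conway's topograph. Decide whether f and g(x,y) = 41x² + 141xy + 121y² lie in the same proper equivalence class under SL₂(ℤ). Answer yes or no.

D₁ = 37, D₂ = 37
river cycle of f (length 6): (3, 5, -1), (-1, 5, 3), (3, 1, -3), (-3, 5, 1), (1, 5, -3), (-3, 1, 3)
river cycle of g (length 6): (3, 5, -1), (-1, 5, 3), (3, 1, -3), (-3, 5, 1), (1, 5, -3), (-3, 1, 3)
cycles coincide ⇒ equivalent

yes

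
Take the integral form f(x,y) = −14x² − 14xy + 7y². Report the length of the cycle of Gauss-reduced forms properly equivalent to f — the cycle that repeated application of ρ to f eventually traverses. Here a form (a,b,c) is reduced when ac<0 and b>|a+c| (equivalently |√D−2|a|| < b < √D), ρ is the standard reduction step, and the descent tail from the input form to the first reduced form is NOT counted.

D = 588, ⌊√D⌋ = 24
descent: ρ → (7,14,-14)  [lands on river]
river: ρ → (-14,14,7)
ρ-cycle length = 2 (tail of 1 descent step not counted)

2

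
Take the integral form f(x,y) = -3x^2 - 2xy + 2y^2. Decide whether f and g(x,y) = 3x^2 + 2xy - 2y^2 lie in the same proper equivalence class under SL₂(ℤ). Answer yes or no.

D₁ = 28, D₂ = 28
river cycle of f (length 4): (2, 2, -3), (-3, 4, 1), (1, 4, -3), (-3, 2, 2)
river cycle of g (length 4): (-2, 2, 3), (3, 4, -1), (-1, 4, 3), (3, 2, -2)
cycles differ ⇒ inequivalent

no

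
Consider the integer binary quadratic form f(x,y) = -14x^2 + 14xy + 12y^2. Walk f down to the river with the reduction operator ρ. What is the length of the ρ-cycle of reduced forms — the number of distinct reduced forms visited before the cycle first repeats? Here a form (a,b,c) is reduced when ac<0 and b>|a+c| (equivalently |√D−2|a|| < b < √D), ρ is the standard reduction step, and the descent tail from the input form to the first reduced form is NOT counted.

D = 868, ⌊√D⌋ = 29
river: ρ → (12,10,-16)
river: ρ → (-16,22,6)
river: ρ → (6,26,-8)
river: ρ → (-8,22,12)
river: ρ → (12,26,-4)
river: ρ → (-4,22,24)
river: ρ → (24,26,-2)
river: ρ → (-2,26,24)
river: ρ → (24,22,-4)
river: ρ → (-4,26,12)
river: ρ → (12,22,-8)
river: ρ → (-8,26,6)
river: ρ → (6,22,-16)
river: ρ → (-16,10,12)
river: ρ → (12,14,-14)
river: ρ → (-14,14,12)
ρ-cycle length = 16 (tail of 0 descent steps not counted)

16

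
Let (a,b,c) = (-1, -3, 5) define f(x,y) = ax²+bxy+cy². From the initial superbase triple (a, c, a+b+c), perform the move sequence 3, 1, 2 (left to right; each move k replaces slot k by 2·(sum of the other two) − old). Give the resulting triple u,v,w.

start (-1,5,1) = (f(1,0),f(0,1),f(1,1))
replace slot 3: 2·((-1)+5) − 1 = 7 → (-1,5,7)
replace slot 1: 2·(5+7) − (-1) = 25 → (25,5,7)
replace slot 2: 2·(25+7) − 5 = 59 → (25,59,7)

25,59,7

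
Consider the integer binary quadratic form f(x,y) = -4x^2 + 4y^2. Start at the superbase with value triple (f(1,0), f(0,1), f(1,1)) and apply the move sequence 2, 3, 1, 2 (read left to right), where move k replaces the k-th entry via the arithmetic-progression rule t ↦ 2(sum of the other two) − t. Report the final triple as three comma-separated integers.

start (-4,4,0) = (f(1,0),f(0,1),f(1,1))
replace slot 2: 2·((-4)+0) − 4 = -12 → (-4,-12,0)
replace slot 3: 2·((-4)+(-12)) − 0 = -32 → (-4,-12,-32)
replace slot 1: 2·((-12)+(-32)) − (-4) = -84 → (-84,-12,-32)
replace slot 2: 2·((-84)+(-32)) − (-12) = -220 → (-84,-220,-32)

-84,-220,-32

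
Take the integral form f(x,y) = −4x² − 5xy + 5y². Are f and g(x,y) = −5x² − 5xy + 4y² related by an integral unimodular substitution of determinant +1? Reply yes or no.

D₁ = 105, D₂ = 105
river cycle of f (length 6): (5, 5, -4), (-4, 3, 6), (6, 9, -1), (-1, 9, 6), (6, 3, -4), (-4, 5, 5)
river cycle of g (length 6): (4, 5, -5), (-5, 5, 4), (4, 3, -6), (-6, 9, 1), (1, 9, -6), (-6, 3, 4)
cycles differ ⇒ inequivalent

no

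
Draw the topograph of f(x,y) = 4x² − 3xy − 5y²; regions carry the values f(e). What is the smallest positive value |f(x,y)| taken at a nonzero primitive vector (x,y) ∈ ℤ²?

descent: ρ → (-5,3,4)  [lands on river]
river: ρ → (4,5,-4)
river: ρ → (-4,3,5)
river: ρ → (5,7,-2)
river: ρ → (-2,9,1)
river: ρ → (1,9,-2)
river: ρ → (-2,7,5)
river: ρ → (5,3,-4)
river: ρ → (-4,5,4)
river: ρ → (4,3,-5)
river: ρ → (-5,7,2)
river: ρ → (2,9,-1)
river: ρ → (-1,9,2)
river: ρ → (2,7,-5)
closes: descent 1, river 14
min |a| on river = 1

1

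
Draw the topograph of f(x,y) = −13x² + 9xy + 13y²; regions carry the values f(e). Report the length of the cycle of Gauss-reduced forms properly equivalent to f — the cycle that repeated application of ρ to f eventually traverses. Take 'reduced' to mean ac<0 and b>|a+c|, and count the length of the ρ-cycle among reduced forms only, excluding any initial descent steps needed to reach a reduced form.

D = 757, ⌊√D⌋ = 27
river: ρ → (13,17,-9)
river: ρ → (-9,19,11)
river: ρ → (11,25,-3)
river: ρ → (-3,23,19)
river: ρ → (19,15,-7)
river: ρ → (-7,27,1)
river: ρ → (1,27,-7)
river: ρ → (-7,15,19)
river: ρ → (19,23,-3)
river: ρ → (-3,25,11)
river: ρ → (11,19,-9)
river: ρ → (-9,17,13)
river: ρ → (13,9,-13)
river: ρ → (-13,17,9)
river: ρ → (9,19,-11)
river: ρ → (-11,25,3)
river: ρ → (3,23,-19)
river: ρ → (-19,15,7)
river: ρ → (7,27,-1)
river: ρ → (-1,27,7)
river: ρ → (7,15,-19)
river: ρ → (-19,23,3)
river: ρ → (3,25,-11)
river: ρ → (-11,19,9)
river: ρ → (9,17,-13)
river: ρ → (-13,9,13)
ρ-cycle length = 26 (tail of 0 descent steps not counted)

26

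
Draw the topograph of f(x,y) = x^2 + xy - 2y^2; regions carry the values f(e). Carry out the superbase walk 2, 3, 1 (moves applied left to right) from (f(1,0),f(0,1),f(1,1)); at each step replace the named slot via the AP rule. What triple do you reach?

start (1,-2,0) = (f(1,0),f(0,1),f(1,1))
replace slot 2: 2·(1+0) − (-2) = 4 → (1,4,0)
replace slot 3: 2·(1+4) − 0 = 10 → (1,4,10)
replace slot 1: 2·(4+10) − 1 = 27 → (27,4,10)

27,4,10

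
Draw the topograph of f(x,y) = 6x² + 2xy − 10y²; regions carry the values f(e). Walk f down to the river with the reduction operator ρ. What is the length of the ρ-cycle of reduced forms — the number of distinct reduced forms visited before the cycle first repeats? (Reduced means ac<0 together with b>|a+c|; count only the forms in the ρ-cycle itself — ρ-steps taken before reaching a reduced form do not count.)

D = 244, ⌊√D⌋ = 15
descent: ρ → (-10,-2,6)
descent: ρ → (6,14,-2)  [lands on river]
river: ρ → (-2,14,6)
river: ρ → (6,10,-6)
river: ρ → (-6,14,2)
river: ρ → (2,14,-6)
river: ρ → (-6,10,6)
ρ-cycle length = 6 (tail of 2 descent steps not counted)

6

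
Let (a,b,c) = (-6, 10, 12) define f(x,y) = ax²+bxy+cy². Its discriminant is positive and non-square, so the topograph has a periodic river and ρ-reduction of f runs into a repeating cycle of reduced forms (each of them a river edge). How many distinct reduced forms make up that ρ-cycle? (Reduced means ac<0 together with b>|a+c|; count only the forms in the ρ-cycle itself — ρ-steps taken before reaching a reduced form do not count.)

D = 388, ⌊√D⌋ = 19
river: ρ → (12,14,-4)
river: ρ → (-4,18,4)
river: ρ → (4,14,-12)
river: ρ → (-12,10,6)
river: ρ → (6,14,-8)
river: ρ → (-8,18,2)
river: ρ → (2,18,-8)
river: ρ → (-8,14,6)
river: ρ → (6,10,-12)
river: ρ → (-12,14,4)
river: ρ → (4,18,-4)
river: ρ → (-4,14,12)
river: ρ → (12,10,-6)
river: ρ → (-6,14,8)
river: ρ → (8,18,-2)
river: ρ → (-2,18,8)
river: ρ → (8,14,-6)
river: ρ → (-6,10,12)
ρ-cycle length = 18 (tail of 0 descent steps not counted)

18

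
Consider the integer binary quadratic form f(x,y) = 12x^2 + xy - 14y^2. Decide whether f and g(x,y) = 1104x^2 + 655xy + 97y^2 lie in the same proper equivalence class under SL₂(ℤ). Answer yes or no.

D₁ = 673, D₂ = 673
river cycle of f (length 58): (12, 25, -1), (-1, 25, 12), (12, 23, -3), (-3, 25, 4), (4, 23, -9), (-9, 13, 14), (14, 15, -8), (-8, 17, 12), (12, 7, -13), (-13, 19, 6), … (48 more)
river cycle of g (length 58): (12, 25, -1), (-1, 25, 12), (12, 23, -3), (-3, 25, 4), (4, 23, -9), (-9, 13, 14), (14, 15, -8), (-8, 17, 12), (12, 7, -13), (-13, 19, 6), … (48 more)
cycles coincide ⇒ equivalent

yes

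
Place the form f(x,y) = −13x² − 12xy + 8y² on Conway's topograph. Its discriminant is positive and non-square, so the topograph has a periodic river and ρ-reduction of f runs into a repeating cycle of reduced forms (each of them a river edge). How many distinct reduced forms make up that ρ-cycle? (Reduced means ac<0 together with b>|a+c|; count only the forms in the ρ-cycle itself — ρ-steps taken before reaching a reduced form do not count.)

D = 560, ⌊√D⌋ = 23
descent: ρ → (8,12,-13)  [lands on river]
river: ρ → (-13,14,7)
river: ρ → (7,14,-13)
river: ρ → (-13,12,8)
river: ρ → (8,20,-5)
river: ρ → (-5,20,8)
ρ-cycle length = 6 (tail of 1 descent step not counted)

6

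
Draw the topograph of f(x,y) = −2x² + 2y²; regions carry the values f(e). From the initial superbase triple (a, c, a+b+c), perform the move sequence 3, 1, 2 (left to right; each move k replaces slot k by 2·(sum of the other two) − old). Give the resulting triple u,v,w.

start (-2,2,0) = (f(1,0),f(0,1),f(1,1))
replace slot 3: 2·((-2)+2) − 0 = 0 → (-2,2,0)
replace slot 1: 2·(2+0) − (-2) = 6 → (6,2,0)
replace slot 2: 2·(6+0) − 2 = 10 → (6,10,0)

6,10,0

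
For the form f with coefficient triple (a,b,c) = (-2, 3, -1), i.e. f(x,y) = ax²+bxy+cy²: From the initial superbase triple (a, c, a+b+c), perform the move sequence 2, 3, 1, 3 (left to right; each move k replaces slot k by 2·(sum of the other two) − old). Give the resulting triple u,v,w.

start (-2,-1,0) = (f(1,0),f(0,1),f(1,1))
replace slot 2: 2·((-2)+0) − (-1) = -3 → (-2,-3,0)
replace slot 3: 2·((-2)+(-3)) − 0 = -10 → (-2,-3,-10)
replace slot 1: 2·((-3)+(-10)) − (-2) = -24 → (-24,-3,-10)
replace slot 3: 2·((-24)+(-3)) − (-10) = -44 → (-24,-3,-44)

-24,-3,-44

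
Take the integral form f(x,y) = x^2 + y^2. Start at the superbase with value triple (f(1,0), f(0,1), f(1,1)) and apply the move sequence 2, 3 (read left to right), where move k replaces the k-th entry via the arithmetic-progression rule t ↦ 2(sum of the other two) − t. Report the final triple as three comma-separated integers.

start (1,1,2) = (f(1,0),f(0,1),f(1,1))
replace slot 2: 2·(1+2) − 1 = 5 → (1,5,2)
replace slot 3: 2·(1+5) − 2 = 10 → (1,5,10)

1,5,10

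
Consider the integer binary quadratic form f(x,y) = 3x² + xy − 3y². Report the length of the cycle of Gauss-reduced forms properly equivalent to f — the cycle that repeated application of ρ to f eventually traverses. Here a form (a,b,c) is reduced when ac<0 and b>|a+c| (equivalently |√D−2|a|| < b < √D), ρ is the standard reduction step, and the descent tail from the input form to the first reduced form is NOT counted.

D = 37, ⌊√D⌋ = 6
river: ρ → (-3,5,1)
river: ρ → (1,5,-3)
river: ρ → (-3,1,3)
river: ρ → (3,5,-1)
river: ρ → (-1,5,3)
river: ρ → (3,1,-3)
ρ-cycle length = 6 (tail of 0 descent steps not counted)

6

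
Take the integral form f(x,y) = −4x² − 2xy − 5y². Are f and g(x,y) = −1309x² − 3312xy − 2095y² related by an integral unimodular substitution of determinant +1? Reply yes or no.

D₁ = -76, D₂ = -76
f is negative-definite; reduce −f:
−f: reduced (well bottom): (4,2,5) with a≤c, −a<b≤a
flip sign back: reduced form of f is (-4,-2,-5)
g is negative-definite; reduce −g:
−g: translate: b→694 (≡3312 mod 2618), so (1309,3312,2095)→(1309,694,92)
−g: flip: (1309,694,92)→(92,-694,1309)
−g: translate: b→42 (≡-694 mod 184), so (92,-694,1309)→(92,42,5)
−g: flip: (92,42,5)→(5,-42,92)
−g: translate: b→-2 (≡-42 mod 10), so (5,-42,92)→(5,-2,4)
−g: flip: (5,-2,4)→(4,2,5)
−g: reduced (well bottom): (4,2,5) with a≤c, −a<b≤a
flip sign back: reduced form of g is (-4,-2,-5)
reduced forms (-4, -2, -5) vs (-4, -2, -5) ⇒ equivalent

yes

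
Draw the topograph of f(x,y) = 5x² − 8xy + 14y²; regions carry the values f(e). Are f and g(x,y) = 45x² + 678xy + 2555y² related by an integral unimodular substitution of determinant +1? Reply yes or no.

D₁ = -216, D₂ = -216
f: translate: b→2 (≡-8 mod 10), so (5,-8,14)→(5,2,11)
f: reduced (well bottom): (5,2,11) with a≤c, −a<b≤a
g: translate: b→-42 (≡678 mod 90), so (45,678,2555)→(45,-42,11)
g: flip: (45,-42,11)→(11,42,45)
g: translate: b→-2 (≡42 mod 22), so (11,42,45)→(11,-2,5)
g: flip: (11,-2,5)→(5,2,11)
g: reduced (well bottom): (5,2,11) with a≤c, −a<b≤a
reduced forms (5, 2, 11) vs (5, 2, 11) ⇒ equivalent

yes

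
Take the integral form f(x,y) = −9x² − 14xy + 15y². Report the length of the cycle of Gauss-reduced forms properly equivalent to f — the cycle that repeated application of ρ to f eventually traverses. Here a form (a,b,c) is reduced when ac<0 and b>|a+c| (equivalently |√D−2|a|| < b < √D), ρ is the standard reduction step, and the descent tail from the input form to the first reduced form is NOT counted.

D = 736, ⌊√D⌋ = 27
descent: ρ → (15,14,-9)  [lands on river]
river: ρ → (-9,22,7)
river: ρ → (7,20,-12)
river: ρ → (-12,4,15)
river: ρ → (15,26,-1)
river: ρ → (-1,26,15)
river: ρ → (15,4,-12)
river: ρ → (-12,20,7)
river: ρ → (7,22,-9)
river: ρ → (-9,14,15)
river: ρ → (15,16,-8)
river: ρ → (-8,16,15)
ρ-cycle length = 12 (tail of 1 descent step not counted)

12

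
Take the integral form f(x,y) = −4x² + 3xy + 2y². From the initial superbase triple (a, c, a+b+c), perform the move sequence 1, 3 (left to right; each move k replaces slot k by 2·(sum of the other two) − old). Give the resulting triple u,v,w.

start (-4,2,1) = (f(1,0),f(0,1),f(1,1))
replace slot 1: 2·(2+1) − (-4) = 10 → (10,2,1)
replace slot 3: 2·(10+2) − 1 = 23 → (10,2,23)

10,2,23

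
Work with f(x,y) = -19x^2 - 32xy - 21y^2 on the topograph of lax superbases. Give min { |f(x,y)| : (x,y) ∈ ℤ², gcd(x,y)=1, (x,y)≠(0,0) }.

translate: b→-6 (≡32 mod 38), so (19,32,21)→(19,-6,8)
flip: (19,-6,8)→(8,6,19)
reduced (well bottom): (8,6,19) with a≤c, −a<b≤a
well minimum |f| = |-8| = 8 (negative-definite)

8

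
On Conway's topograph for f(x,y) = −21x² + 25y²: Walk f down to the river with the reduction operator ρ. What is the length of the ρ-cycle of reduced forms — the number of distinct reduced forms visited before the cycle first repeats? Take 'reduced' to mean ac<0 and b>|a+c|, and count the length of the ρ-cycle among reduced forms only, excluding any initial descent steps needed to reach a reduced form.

D = 2100, ⌊√D⌋ = 45
descent: ρ → (25,0,-21)
descent: ρ → (-21,42,4)  [lands on river]
river: ρ → (4,38,-41)
river: ρ → (-41,44,1)
river: ρ → (1,44,-41)
river: ρ → (-41,38,4)
river: ρ → (4,42,-21)
ρ-cycle length = 6 (tail of 2 descent steps not counted)

6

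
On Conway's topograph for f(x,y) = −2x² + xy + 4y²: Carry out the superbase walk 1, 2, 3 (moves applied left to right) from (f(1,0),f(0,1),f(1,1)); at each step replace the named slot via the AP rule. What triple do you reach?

start (-2,4,3) = (f(1,0),f(0,1),f(1,1))
replace slot 1: 2·(4+3) − (-2) = 16 → (16,4,3)
replace slot 2: 2·(16+3) − 4 = 34 → (16,34,3)
replace slot 3: 2·(16+34) − 3 = 97 → (16,34,97)

16,34,97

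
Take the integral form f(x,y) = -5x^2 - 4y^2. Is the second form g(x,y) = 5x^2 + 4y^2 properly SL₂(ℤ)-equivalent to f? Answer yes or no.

D₁ = -80, D₂ = -80
f is negative-definite; reduce −f:
−f: flip: (5,0,4)→(4,0,5)
−f: reduced (well bottom): (4,0,5) with a≤c, −a<b≤a
flip sign back: reduced form of f is (-4,0,-5)
g: flip: (5,0,4)→(4,0,5)
g: reduced (well bottom): (4,0,5) with a≤c, −a<b≤a
reduced forms (-4, 0, -5) vs (4, 0, 5) ⇒ inequivalent

no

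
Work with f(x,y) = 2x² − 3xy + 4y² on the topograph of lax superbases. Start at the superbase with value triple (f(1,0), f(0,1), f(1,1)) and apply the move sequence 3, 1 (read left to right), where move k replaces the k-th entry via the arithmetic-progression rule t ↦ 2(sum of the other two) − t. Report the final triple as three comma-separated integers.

start (2,4,3) = (f(1,0),f(0,1),f(1,1))
replace slot 3: 2·(2+4) − 3 = 9 → (2,4,9)
replace slot 1: 2·(4+9) − 2 = 24 → (24,4,9)

24,4,9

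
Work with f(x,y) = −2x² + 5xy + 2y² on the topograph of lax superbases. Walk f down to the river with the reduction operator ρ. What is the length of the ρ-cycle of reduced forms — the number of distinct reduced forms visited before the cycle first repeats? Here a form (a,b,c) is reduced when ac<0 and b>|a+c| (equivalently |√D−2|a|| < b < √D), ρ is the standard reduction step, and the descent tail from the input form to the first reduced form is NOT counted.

D = 41, ⌊√D⌋ = 6
river: ρ → (2,3,-4)
river: ρ → (-4,5,1)
river: ρ → (1,5,-4)
river: ρ → (-4,3,2)
river: ρ → (2,5,-2)
river: ρ → (-2,3,4)
river: ρ → (4,5,-1)
river: ρ → (-1,5,4)
river: ρ → (4,3,-2)
river: ρ → (-2,5,2)
ρ-cycle length = 10 (tail of 0 descent steps not counted)

10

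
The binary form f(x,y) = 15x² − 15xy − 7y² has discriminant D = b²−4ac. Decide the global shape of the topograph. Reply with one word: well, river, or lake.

D = b²−4ac = (-15)² − 4·15·(-7) = 645
D > 0 non-square ⇒ indefinite ⇒ periodic river

river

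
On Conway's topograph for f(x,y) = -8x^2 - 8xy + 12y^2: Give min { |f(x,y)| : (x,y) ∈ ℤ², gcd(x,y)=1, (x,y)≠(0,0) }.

descent: ρ → (12,8,-8)  [lands on river]
river: ρ → (-8,8,12)
river: ρ → (12,16,-4)
river: ρ → (-4,16,12)
closes: descent 1, river 4
min |a| on river = 4

4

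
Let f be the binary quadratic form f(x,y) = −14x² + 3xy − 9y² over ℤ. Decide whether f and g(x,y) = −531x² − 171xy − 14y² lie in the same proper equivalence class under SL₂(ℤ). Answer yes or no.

D₁ = -495, D₂ = -495
f is negative-definite; reduce −f:
−f: flip: (14,-3,9)→(9,3,14)
−f: reduced (well bottom): (9,3,14) with a≤c, −a<b≤a
flip sign back: reduced form of f is (-9,-3,-14)
g is negative-definite; reduce −g:
−g: flip: (531,171,14)→(14,-171,531)
−g: translate: b→-3 (≡-171 mod 28), so (14,-171,531)→(14,-3,9)
−g: flip: (14,-3,9)→(9,3,14)
−g: reduced (well bottom): (9,3,14) with a≤c, −a<b≤a
flip sign back: reduced form of g is (-9,-3,-14)
reduced forms (-9, -3, -14) vs (-9, -3, -14) ⇒ equivalent

yes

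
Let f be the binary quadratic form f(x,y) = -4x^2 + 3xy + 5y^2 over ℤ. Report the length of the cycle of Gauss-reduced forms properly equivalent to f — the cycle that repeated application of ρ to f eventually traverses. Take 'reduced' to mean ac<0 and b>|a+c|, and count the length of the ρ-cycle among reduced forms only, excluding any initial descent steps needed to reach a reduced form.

D = 89, ⌊√D⌋ = 9
river: ρ → (5,7,-2)
river: ρ → (-2,9,1)
river: ρ → (1,9,-2)
river: ρ → (-2,7,5)
river: ρ → (5,3,-4)
river: ρ → (-4,5,4)
river: ρ → (4,3,-5)
river: ρ → (-5,7,2)
river: ρ → (2,9,-1)
river: ρ → (-1,9,2)
river: ρ → (2,7,-5)
river: ρ → (-5,3,4)
river: ρ → (4,5,-4)
river: ρ → (-4,3,5)
ρ-cycle length = 14 (tail of 0 descent steps not counted)

14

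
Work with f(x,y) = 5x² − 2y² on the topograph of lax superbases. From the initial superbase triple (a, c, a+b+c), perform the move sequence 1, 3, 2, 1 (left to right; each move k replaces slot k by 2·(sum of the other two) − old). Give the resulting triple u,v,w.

start (5,-2,3) = (f(1,0),f(0,1),f(1,1))
replace slot 1: 2·((-2)+3) − 5 = -3 → (-3,-2,3)
replace slot 3: 2·((-3)+(-2)) − 3 = -13 → (-3,-2,-13)
replace slot 2: 2·((-3)+(-13)) − (-2) = -30 → (-3,-30,-13)
replace slot 1: 2·((-30)+(-13)) − (-3) = -83 → (-83,-30,-13)

-83,-30,-13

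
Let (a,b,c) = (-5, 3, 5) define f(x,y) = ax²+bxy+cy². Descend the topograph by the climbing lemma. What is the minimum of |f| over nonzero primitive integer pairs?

river: ρ → (5,7,-3)
river: ρ → (-3,5,7)
river: ρ → (7,9,-1)
river: ρ → (-1,9,7)
river: ρ → (7,5,-3)
river: ρ → (-3,7,5)
river: ρ → (5,3,-5)
river: ρ → (-5,7,3)
river: ρ → (3,5,-7)
river: ρ → (-7,9,1)
river: ρ → (1,9,-7)
river: ρ → (-7,5,3)
river: ρ → (3,7,-5)
river: ρ → (-5,3,5)
closes: descent 0, river 14
min |a| on river = 1

1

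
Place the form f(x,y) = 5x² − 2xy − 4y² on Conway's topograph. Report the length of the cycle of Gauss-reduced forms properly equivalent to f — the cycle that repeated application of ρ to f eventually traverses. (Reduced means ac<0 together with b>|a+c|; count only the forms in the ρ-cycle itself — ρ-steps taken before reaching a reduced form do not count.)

D = 84, ⌊√D⌋ = 9
descent: ρ → (-4,2,5)  [lands on river]
river: ρ → (5,8,-1)
river: ρ → (-1,8,5)
river: ρ → (5,2,-4)
river: ρ → (-4,6,3)
river: ρ → (3,6,-4)
ρ-cycle length = 6 (tail of 1 descent step not counted)

6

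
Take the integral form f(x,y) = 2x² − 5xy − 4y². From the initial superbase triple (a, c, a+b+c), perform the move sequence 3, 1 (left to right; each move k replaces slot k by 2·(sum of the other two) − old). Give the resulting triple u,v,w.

start (2,-4,-7) = (f(1,0),f(0,1),f(1,1))
replace slot 3: 2·(2+(-4)) − (-7) = 3 → (2,-4,3)
replace slot 1: 2·((-4)+3) − 2 = -4 → (-4,-4,3)

-4,-4,3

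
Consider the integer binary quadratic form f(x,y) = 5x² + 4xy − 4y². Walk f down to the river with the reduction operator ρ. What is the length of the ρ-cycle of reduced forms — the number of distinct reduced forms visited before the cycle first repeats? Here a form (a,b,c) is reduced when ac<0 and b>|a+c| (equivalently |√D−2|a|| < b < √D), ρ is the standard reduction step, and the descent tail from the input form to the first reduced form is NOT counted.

D = 96, ⌊√D⌋ = 9
river: ρ → (-4,4,5)
river: ρ → (5,6,-3)
river: ρ → (-3,6,5)
river: ρ → (5,4,-4)
ρ-cycle length = 4 (tail of 0 descent steps not counted)

4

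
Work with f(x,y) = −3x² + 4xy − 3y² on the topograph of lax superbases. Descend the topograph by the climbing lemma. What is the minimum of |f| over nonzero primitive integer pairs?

translate: b→2 (≡-4 mod 6), so (3,-4,3)→(3,2,2)
flip: (3,2,2)→(2,-2,3)
translate: b→2 (≡-2 mod 4), so (2,-2,3)→(2,2,3)
reduced (well bottom): (2,2,3) with a≤c, −a<b≤a
well minimum |f| = |-2| = 2 (negative-definite)

2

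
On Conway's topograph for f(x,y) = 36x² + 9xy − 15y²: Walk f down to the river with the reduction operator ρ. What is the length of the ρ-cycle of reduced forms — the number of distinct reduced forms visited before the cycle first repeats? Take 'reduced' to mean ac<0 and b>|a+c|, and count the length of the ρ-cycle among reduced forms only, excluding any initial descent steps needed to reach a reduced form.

D = 2241, ⌊√D⌋ = 47
descent: ρ → (-15,21,30)  [lands on river]
river: ρ → (30,39,-6)
river: ρ → (-6,45,9)
river: ρ → (9,45,-6)
river: ρ → (-6,39,30)
river: ρ → (30,21,-15)
river: ρ → (-15,39,12)
river: ρ → (12,33,-24)
river: ρ → (-24,15,21)
river: ρ → (21,27,-18)
river: ρ → (-18,45,3)
river: ρ → (3,45,-18)
river: ρ → (-18,27,21)
river: ρ → (21,15,-24)
river: ρ → (-24,33,12)
river: ρ → (12,39,-15)
ρ-cycle length = 16 (tail of 1 descent step not counted)

16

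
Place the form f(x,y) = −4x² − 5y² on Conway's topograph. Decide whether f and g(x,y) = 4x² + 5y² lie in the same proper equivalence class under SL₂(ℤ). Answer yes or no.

D₁ = -80, D₂ = -80
f is negative-definite; reduce −f:
−f: reduced (well bottom): (4,0,5) with a≤c, −a<b≤a
flip sign back: reduced form of f is (-4,0,-5)
g: reduced (well bottom): (4,0,5) with a≤c, −a<b≤a
reduced forms (-4, 0, -5) vs (4, 0, 5) ⇒ inequivalent

no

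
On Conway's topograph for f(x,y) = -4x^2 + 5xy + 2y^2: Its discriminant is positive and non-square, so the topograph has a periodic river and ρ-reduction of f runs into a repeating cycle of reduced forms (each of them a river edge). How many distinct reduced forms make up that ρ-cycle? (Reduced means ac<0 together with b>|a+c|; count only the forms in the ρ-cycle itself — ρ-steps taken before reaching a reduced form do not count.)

D = 57, ⌊√D⌋ = 7
river: ρ → (2,7,-1)
river: ρ → (-1,7,2)
river: ρ → (2,5,-4)
river: ρ → (-4,3,3)
river: ρ → (3,3,-4)
river: ρ → (-4,5,2)
ρ-cycle length = 6 (tail of 0 descent steps not counted)

6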